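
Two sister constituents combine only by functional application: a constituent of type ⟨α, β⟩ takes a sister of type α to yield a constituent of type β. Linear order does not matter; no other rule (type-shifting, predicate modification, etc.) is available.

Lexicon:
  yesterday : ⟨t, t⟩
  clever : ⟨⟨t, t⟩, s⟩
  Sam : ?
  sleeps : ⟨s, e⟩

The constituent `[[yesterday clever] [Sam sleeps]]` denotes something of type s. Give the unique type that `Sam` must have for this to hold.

⟨⟨s, e⟩, ⟨s, s⟩⟩

[[yesterday clever] [Sam sleeps]] must have type s. The sister [yesterday clever] has type s; that is not a function onto s, so [Sam sleeps] must be the functor, of type ⟨s, s⟩.
[Sam sleeps] must have type ⟨s, s⟩. The sister sleeps has type ⟨s, e⟩; that is not a function onto ⟨s, s⟩, so Sam must be the functor, of type ⟨⟨s, e⟩, ⟨s, s⟩⟩.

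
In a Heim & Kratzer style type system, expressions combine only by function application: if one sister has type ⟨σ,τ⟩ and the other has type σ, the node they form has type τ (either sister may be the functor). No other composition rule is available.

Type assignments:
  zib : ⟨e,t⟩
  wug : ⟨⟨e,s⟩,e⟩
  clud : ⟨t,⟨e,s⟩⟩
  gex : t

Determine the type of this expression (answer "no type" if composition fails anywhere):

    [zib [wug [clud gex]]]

t

[clud gex]: clud is ⟨t,⟨e,s⟩⟩, gex is t; result ⟨e,s⟩.
[wug [clud gex]]: wug is ⟨⟨e,s⟩,e⟩, [clud gex] is ⟨e,s⟩; result e.
[zib [wug [clud gex]]]: zib is ⟨e,t⟩, [wug [clud gex]] is e; result t.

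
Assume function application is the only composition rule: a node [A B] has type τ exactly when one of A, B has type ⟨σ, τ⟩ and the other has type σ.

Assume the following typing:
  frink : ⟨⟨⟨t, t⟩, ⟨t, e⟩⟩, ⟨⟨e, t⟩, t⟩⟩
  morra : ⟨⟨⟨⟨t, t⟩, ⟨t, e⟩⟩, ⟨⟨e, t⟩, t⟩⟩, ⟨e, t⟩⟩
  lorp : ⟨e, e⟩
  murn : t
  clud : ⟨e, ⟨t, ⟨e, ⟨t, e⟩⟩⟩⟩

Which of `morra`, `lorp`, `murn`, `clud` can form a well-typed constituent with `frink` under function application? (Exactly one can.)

morra — combines: morra : ⟨⟨⟨⟨t, t⟩, ⟨t, e⟩⟩, ⟨⟨e, t⟩, t⟩⟩, ⟨e, t⟩⟩ takes frink : ⟨⟨⟨t, t⟩, ⟨t, e⟩⟩, ⟨⟨e, t⟩, t⟩⟩ as argument, giving ⟨e, t⟩.
lorp : ⟨e, e⟩ — does not combine with frink.
murn : t — does not combine with frink.
clud : ⟨e, ⟨t, ⟨e, ⟨t, e⟩⟩⟩⟩ — does not combine with frink.

morra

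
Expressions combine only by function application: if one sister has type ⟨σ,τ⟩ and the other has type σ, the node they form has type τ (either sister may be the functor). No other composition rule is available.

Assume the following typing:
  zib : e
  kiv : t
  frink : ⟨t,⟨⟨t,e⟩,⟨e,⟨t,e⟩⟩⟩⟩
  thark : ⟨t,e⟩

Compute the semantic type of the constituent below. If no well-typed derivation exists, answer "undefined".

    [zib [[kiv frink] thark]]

[kiv frink]: frink is ⟨t,⟨⟨t,e⟩,⟨e,⟨t,e⟩⟩⟩⟩, kiv is t; result ⟨⟨t,e⟩,⟨e,⟨t,e⟩⟩⟩.
[[kiv frink] thark]: [kiv frink] is ⟨⟨t,e⟩,⟨e,⟨t,e⟩⟩⟩, thark is ⟨t,e⟩; result ⟨e,⟨t,e⟩⟩.
[zib [[kiv frink] thark]]: [[kiv frink] thark] is ⟨e,⟨t,e⟩⟩, zib is e; result ⟨t,e⟩.

⟨t,e⟩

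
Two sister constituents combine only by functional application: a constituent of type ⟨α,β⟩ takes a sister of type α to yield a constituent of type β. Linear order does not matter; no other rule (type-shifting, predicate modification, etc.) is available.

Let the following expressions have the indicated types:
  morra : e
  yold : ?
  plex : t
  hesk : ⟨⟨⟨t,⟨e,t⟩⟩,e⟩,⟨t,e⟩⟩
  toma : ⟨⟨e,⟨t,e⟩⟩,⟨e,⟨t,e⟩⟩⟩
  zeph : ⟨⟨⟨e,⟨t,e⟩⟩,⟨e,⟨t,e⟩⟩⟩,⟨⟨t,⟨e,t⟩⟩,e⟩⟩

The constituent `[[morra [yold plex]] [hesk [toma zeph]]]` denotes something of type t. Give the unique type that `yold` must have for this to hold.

For [[morra [yold plex]] [hesk [toma zeph]]] to have type t with [hesk [toma zeph]] of type ⟨t,e⟩, [morra [yold plex]] must be the function: [morra [yold plex]] : ⟨⟨t,e⟩,t⟩.
For [morra [yold plex]] to have type ⟨⟨t,e⟩,t⟩ with morra of type e, [yold plex] must be the function: [yold plex] : ⟨e,⟨⟨t,e⟩,t⟩⟩.
For [yold plex] to have type ⟨e,⟨⟨t,e⟩,t⟩⟩ with plex of type t, yold must be the function: yold : ⟨t,⟨e,⟨⟨t,e⟩,t⟩⟩⟩.

⟨t,⟨e,⟨⟨t,e⟩,t⟩⟩⟩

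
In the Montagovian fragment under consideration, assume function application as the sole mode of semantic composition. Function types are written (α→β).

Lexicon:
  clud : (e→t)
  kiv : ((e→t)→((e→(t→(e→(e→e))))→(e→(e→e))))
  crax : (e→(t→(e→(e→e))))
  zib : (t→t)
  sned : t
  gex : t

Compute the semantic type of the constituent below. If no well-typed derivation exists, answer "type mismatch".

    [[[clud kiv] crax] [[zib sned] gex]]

[clud kiv] — kiv of type ((e→t)→((e→(t→(e→(e→e))))→(e→(e→e)))) combines with clud of type (e→t): type ((e→(t→(e→(e→e))))→(e→(e→e))).
[[clud kiv] crax] — [clud kiv] of type ((e→(t→(e→(e→e))))→(e→(e→e))) combines with crax of type (e→(t→(e→(e→e)))): type (e→(e→e)).
[zib sned] — zib of type (t→t) combines with sned of type t: type t.
[[zib sned] gex]: t and t cannot combine by function application — type clash.

type mismatch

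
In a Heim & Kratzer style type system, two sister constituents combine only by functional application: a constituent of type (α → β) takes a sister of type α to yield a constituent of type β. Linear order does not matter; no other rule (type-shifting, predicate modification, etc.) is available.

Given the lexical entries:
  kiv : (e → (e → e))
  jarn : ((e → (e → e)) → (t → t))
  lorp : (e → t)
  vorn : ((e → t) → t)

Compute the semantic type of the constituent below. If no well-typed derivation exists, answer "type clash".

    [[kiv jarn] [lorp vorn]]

At [kiv jarn], jarn : ((e → (e → e)) → (t → t)) takes kiv : (e → (e → e)), giving (t → t).
At [lorp vorn], vorn : ((e → t) → t) takes lorp : (e → t), giving t.
At [[kiv jarn] [lorp vorn]], [kiv jarn] : (t → t) takes [lorp vorn] : t, giving t.

t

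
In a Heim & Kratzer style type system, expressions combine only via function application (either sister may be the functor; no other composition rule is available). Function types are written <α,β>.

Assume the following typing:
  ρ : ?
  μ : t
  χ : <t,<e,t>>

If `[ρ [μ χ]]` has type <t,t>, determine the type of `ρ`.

[ρ [μ χ]] is required to be <t,t>. [μ χ] : <e,t> cannot yield <t,t> as functor, so ρ : <<e,t>,<t,t>>.

<<e,t>,<t,t>>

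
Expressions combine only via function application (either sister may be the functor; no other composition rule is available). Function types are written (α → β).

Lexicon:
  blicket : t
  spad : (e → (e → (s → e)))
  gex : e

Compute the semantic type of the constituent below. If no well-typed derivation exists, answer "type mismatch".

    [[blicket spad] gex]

At [blicket spad]: neither t nor (e → (e → (s → e))) can take the other as argument; the node is ill-typed.

type mismatch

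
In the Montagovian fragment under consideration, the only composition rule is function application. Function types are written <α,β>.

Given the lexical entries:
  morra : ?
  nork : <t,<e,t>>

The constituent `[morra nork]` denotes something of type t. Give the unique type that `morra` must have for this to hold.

At [morra nork] (required: t): nork is <t,<e,t>>, which is not a function with range t; hence morra is the functor — type <<t,<e,t>>,t>.

<<t,<e,t>>,t>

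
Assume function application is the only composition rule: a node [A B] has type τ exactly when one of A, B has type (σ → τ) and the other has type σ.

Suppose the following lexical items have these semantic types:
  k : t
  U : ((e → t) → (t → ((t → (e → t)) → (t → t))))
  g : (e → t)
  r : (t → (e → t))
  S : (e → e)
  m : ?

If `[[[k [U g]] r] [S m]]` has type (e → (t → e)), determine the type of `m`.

((e → e) → ((t → t) → (e → (t → e))))

[[[k [U g]] r] [S m]] must have type (e → (t → e)). The sister [[k [U g]] r] has type (t → t); that is not a function onto (e → (t → e)), so [S m] must be the functor, of type ((t → t) → (e → (t → e))).
[S m] must have type ((t → t) → (e → (t → e))). The sister S has type (e → e); that is not a function onto ((t → t) → (e → (t → e))), so m must be the functor, of type ((e → e) → ((t → t) → (e → (t → e)))).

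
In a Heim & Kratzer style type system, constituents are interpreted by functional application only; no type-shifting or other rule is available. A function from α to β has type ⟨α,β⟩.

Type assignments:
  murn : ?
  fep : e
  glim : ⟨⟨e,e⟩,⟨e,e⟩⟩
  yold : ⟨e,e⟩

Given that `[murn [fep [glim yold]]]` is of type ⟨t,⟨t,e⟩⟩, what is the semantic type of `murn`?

⟨e,⟨t,⟨t,e⟩⟩⟩

[murn [fep [glim yold]]] is required to be ⟨t,⟨t,e⟩⟩. [fep [glim yold]] : e cannot yield ⟨t,⟨t,e⟩⟩ as functor, so murn : ⟨e,⟨t,⟨t,e⟩⟩⟩.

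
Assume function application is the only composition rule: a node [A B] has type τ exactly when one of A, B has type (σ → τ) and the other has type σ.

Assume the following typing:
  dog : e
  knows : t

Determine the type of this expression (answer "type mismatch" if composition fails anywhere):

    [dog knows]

[dog knows]: e and t cannot combine by function application — type clash.

type mismatch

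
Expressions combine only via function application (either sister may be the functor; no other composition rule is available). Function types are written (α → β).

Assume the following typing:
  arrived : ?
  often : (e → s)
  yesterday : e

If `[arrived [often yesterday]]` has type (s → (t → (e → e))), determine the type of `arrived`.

At [arrived [often yesterday]] (required: (s → (t → (e → e)))): [often yesterday] is s, which is not a function with range (s → (t → (e → e))); hence arrived is the functor — type (s → (s → (t → (e → e)))).

(s → (s → (t → (e → e))))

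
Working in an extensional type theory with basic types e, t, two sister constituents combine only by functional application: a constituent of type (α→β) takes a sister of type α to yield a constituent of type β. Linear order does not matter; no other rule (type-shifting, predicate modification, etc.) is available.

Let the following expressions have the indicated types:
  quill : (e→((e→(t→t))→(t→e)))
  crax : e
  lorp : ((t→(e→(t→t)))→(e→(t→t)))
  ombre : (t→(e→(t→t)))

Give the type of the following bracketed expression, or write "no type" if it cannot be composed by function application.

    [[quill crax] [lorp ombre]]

(t→e)

[quill crax]: functor quill : (e→((e→(t→t))→(t→e))), argument crax : e; result ((e→(t→t))→(t→e)).
[lorp ombre]: functor lorp : ((t→(e→(t→t)))→(e→(t→t))), argument ombre : (t→(e→(t→t))); result (e→(t→t)).
[[quill crax] [lorp ombre]]: functor [quill crax] : ((e→(t→t))→(t→e)), argument [lorp ombre] : (e→(t→t)); result (t→e).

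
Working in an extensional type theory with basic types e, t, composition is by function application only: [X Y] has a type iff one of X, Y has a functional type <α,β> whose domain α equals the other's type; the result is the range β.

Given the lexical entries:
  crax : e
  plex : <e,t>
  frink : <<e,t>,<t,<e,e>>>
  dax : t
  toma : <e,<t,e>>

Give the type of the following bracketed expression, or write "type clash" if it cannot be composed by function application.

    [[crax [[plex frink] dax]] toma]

[plex frink] — frink of type <<e,t>,<t,<e,e>>> combines with plex of type <e,t>: type <t,<e,e>>.
[[plex frink] dax] — [plex frink] of type <t,<e,e>> combines with dax of type t: type <e,e>.
[crax [[plex frink] dax]] — [[plex frink] dax] of type <e,e> combines with crax of type e: type e.
[[crax [[plex frink] dax]] toma] — toma of type <e,<t,e>> combines with [crax [[plex frink] dax]] of type e: type <t,e>.

<t,e>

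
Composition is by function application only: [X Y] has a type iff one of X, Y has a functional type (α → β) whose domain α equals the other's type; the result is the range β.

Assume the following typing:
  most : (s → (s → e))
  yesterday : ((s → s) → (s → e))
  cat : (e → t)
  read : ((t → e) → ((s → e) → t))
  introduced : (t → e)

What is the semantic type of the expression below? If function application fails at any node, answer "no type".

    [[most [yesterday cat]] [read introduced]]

[yesterday cat]: ((s → s) → (s → e)) with (e → t) — neither is a function whose domain matches the other; composition fails here.

no type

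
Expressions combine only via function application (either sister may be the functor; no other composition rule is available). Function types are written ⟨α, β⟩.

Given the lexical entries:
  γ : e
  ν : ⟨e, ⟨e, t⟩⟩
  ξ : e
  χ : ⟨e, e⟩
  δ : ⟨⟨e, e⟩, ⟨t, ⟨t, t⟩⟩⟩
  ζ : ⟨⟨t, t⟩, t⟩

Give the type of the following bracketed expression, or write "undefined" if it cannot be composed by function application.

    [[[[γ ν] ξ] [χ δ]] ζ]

t

At [γ ν], ν : ⟨e, ⟨e, t⟩⟩ takes γ : e, giving ⟨e, t⟩.
At [[γ ν] ξ], [γ ν] : ⟨e, t⟩ takes ξ : e, giving t.
At [χ δ], δ : ⟨⟨e, e⟩, ⟨t, ⟨t, t⟩⟩⟩ takes χ : ⟨e, e⟩, giving ⟨t, ⟨t, t⟩⟩.
At [[[γ ν] ξ] [χ δ]], [χ δ] : ⟨t, ⟨t, t⟩⟩ takes [[γ ν] ξ] : t, giving ⟨t, t⟩.
At [[[[γ ν] ξ] [χ δ]] ζ], ζ : ⟨⟨t, t⟩, t⟩ takes [[[γ ν] ξ] [χ δ]] : ⟨t, t⟩, giving t.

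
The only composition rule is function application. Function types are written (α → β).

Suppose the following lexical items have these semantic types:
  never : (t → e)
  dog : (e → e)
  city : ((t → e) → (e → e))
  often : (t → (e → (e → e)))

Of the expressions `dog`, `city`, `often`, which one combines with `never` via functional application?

city

dog : (e → e) — does not combine with never.
city — combines: city : ((t → e) → (e → e)) takes never : (t → e) as argument, giving (e → e).
often : (t → (e → (e → e))) — does not combine with never.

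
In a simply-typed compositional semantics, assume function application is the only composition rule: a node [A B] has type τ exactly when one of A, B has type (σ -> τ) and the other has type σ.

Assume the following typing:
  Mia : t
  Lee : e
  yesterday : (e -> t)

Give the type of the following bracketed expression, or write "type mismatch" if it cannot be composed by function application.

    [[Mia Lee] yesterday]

[Mia Lee]: t and e cannot combine by function application — type clash.

type mismatch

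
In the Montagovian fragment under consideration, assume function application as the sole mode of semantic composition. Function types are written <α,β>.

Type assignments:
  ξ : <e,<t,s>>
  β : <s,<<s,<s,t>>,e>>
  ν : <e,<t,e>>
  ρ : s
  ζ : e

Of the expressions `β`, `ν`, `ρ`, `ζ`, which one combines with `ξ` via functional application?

ζ

β : <s,<<s,<s,t>>,e>> — neither side's domain matches the other.
ν : <e,<t,e>> — neither side's domain matches the other.
ρ : s — neither side's domain matches the other.
ζ — combines: ξ : <e,<t,s>> takes ζ : e as argument, giving <t,s>.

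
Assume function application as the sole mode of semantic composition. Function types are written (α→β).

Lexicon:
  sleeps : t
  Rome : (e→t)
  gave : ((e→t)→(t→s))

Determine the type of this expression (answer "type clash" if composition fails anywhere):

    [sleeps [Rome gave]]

s

[Rome gave] — gave of type ((e→t)→(t→s)) combines with Rome of type (e→t): type (t→s).
[sleeps [Rome gave]] — [Rome gave] of type (t→s) combines with sleeps of type t: type s.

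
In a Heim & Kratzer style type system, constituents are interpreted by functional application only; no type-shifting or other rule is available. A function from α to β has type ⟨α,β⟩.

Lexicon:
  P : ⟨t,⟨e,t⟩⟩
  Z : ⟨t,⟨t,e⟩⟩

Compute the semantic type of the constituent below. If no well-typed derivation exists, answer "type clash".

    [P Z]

type clash

[P Z]: ⟨t,⟨e,t⟩⟩ with ⟨t,⟨t,e⟩⟩ — neither is a function whose domain matches the other; composition fails here.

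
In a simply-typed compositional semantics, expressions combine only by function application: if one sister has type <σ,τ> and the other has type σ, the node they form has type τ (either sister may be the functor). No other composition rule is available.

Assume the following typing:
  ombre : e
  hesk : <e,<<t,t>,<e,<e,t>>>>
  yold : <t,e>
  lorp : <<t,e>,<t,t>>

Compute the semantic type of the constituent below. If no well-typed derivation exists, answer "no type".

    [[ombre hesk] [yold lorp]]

<e,<e,t>>

At [ombre hesk], hesk : <e,<<t,t>,<e,<e,t>>>> takes ombre : e, giving <<t,t>,<e,<e,t>>>.
At [yold lorp], lorp : <<t,e>,<t,t>> takes yold : <t,e>, giving <t,t>.
At [[ombre hesk] [yold lorp]], [ombre hesk] : <<t,t>,<e,<e,t>>> takes [yold lorp] : <t,t>, giving <e,<e,t>>.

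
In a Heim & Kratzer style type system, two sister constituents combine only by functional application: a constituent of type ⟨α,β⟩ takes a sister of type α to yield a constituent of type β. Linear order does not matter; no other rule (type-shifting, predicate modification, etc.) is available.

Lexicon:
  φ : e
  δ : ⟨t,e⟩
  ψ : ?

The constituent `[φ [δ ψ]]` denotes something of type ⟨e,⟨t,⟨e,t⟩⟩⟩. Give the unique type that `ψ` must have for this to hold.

At [φ [δ ψ]] (required: ⟨e,⟨t,⟨e,t⟩⟩⟩): φ is e, which is not a function with range ⟨e,⟨t,⟨e,t⟩⟩⟩; hence [δ ψ] is the functor — type ⟨e,⟨e,⟨t,⟨e,t⟩⟩⟩⟩.
At [δ ψ] (required: ⟨e,⟨e,⟨t,⟨e,t⟩⟩⟩⟩): δ is ⟨t,e⟩, which is not a function with range ⟨e,⟨e,⟨t,⟨e,t⟩⟩⟩⟩; hence ψ is the functor — type ⟨⟨t,e⟩,⟨e,⟨e,⟨t,⟨e,t⟩⟩⟩⟩⟩.

⟨⟨t,e⟩,⟨e,⟨e,⟨t,⟨e,t⟩⟩⟩⟩⟩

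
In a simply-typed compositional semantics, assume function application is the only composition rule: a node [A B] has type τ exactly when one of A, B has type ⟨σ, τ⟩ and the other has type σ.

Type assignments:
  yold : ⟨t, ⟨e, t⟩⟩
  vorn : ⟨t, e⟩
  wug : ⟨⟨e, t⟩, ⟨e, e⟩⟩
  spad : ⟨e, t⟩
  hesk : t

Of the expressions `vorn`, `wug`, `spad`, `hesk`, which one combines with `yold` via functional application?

hesk

vorn : ⟨t, e⟩ — yold needs t; vorn needs t; neither fits.
wug : ⟨⟨e, t⟩, ⟨e, e⟩⟩ — yold needs t; wug needs ⟨e, t⟩; neither fits.
spad : ⟨e, t⟩ — yold needs t; spad needs e; neither fits.
hesk — combines: yold : ⟨t, ⟨e, t⟩⟩ takes hesk : t as argument, giving ⟨e, t⟩.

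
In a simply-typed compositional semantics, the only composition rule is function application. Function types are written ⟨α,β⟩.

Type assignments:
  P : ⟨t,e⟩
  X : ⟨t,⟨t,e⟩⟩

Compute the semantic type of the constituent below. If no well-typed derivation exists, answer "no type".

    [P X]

no type

At [P X]: neither ⟨t,e⟩ nor ⟨t,⟨t,e⟩⟩ can take the other as argument; the node is ill-typed.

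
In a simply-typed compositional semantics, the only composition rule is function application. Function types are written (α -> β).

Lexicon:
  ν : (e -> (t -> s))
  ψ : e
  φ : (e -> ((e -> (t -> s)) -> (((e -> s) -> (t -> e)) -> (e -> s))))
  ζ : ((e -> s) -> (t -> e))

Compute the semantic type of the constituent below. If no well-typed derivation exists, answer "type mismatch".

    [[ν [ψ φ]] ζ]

(e -> s)

At [ψ φ], φ : (e -> ((e -> (t -> s)) -> (((e -> s) -> (t -> e)) -> (e -> s)))) takes ψ : e, giving ((e -> (t -> s)) -> (((e -> s) -> (t -> e)) -> (e -> s))).
At [ν [ψ φ]], [ψ φ] : ((e -> (t -> s)) -> (((e -> s) -> (t -> e)) -> (e -> s))) takes ν : (e -> (t -> s)), giving (((e -> s) -> (t -> e)) -> (e -> s)).
At [[ν [ψ φ]] ζ], [ν [ψ φ]] : (((e -> s) -> (t -> e)) -> (e -> s)) takes ζ : ((e -> s) -> (t -> e)), giving (e -> s).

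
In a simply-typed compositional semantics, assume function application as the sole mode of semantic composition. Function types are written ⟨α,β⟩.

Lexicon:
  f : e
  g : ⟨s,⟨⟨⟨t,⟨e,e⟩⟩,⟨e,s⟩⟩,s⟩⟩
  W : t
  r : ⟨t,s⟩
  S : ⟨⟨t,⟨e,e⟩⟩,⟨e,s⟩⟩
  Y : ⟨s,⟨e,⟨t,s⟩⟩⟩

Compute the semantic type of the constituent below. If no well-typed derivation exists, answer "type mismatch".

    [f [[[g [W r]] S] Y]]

At [W r], r : ⟨t,s⟩ takes W : t, giving s.
At [g [W r]], g : ⟨s,⟨⟨⟨t,⟨e,e⟩⟩,⟨e,s⟩⟩,s⟩⟩ takes [W r] : s, giving ⟨⟨⟨t,⟨e,e⟩⟩,⟨e,s⟩⟩,s⟩.
At [[g [W r]] S], [g [W r]] : ⟨⟨⟨t,⟨e,e⟩⟩,⟨e,s⟩⟩,s⟩ takes S : ⟨⟨t,⟨e,e⟩⟩,⟨e,s⟩⟩, giving s.
At [[[g [W r]] S] Y], Y : ⟨s,⟨e,⟨t,s⟩⟩⟩ takes [[g [W r]] S] : s, giving ⟨e,⟨t,s⟩⟩.
At [f [[[g [W r]] S] Y]], [[[g [W r]] S] Y] : ⟨e,⟨t,s⟩⟩ takes f : e, giving ⟨t,s⟩.

⟨t,s⟩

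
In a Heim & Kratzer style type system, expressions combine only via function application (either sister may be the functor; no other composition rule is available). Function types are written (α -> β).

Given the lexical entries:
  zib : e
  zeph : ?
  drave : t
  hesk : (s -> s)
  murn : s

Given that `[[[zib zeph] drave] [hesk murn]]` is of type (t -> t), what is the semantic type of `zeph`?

For [[[zib zeph] drave] [hesk murn]] to have type (t -> t) with [hesk murn] of type s, [[zib zeph] drave] must be the function: [[zib zeph] drave] : (s -> (t -> t)).
For [[zib zeph] drave] to have type (s -> (t -> t)) with drave of type t, [zib zeph] must be the function: [zib zeph] : (t -> (s -> (t -> t))).
For [zib zeph] to have type (t -> (s -> (t -> t))) with zib of type e, zeph must be the function: zeph : (e -> (t -> (s -> (t -> t)))).

(e -> (t -> (s -> (t -> t))))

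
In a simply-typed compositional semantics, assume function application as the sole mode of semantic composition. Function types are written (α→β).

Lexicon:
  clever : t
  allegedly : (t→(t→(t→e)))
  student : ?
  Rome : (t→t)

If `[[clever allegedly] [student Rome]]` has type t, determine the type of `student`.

[[clever allegedly] [student Rome]] is required to be t. [clever allegedly] : (t→(t→e)) cannot yield t as functor, so [student Rome] : ((t→(t→e))→t).
[student Rome] is required to be ((t→(t→e))→t). Rome : (t→t) cannot yield ((t→(t→e))→t) as functor, so student : ((t→t)→((t→(t→e))→t)).

((t→t)→((t→(t→e))→t))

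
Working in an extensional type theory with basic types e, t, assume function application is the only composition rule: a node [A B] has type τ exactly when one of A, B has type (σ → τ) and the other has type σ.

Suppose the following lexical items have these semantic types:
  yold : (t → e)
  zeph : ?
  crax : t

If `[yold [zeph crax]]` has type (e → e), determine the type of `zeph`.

At [yold [zeph crax]] (required: (e → e)): yold is (t → e), which is not a function with range (e → e); hence [zeph crax] is the functor — type ((t → e) → (e → e)).
At [zeph crax] (required: ((t → e) → (e → e))): crax is t, which is not a function with range ((t → e) → (e → e)); hence zeph is the functor — type (t → ((t → e) → (e → e))).

(t → ((t → e) → (e → e)))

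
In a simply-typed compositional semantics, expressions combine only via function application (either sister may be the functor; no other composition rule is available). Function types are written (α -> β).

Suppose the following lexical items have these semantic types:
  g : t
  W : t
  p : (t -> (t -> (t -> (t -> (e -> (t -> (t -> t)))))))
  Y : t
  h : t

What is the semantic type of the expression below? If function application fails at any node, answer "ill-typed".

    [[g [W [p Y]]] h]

[p Y]: functor p : (t -> (t -> (t -> (t -> (e -> (t -> (t -> t))))))), argument Y : t; result (t -> (t -> (t -> (e -> (t -> (t -> t)))))).
[W [p Y]]: functor [p Y] : (t -> (t -> (t -> (e -> (t -> (t -> t)))))), argument W : t; result (t -> (t -> (e -> (t -> (t -> t))))).
[g [W [p Y]]]: functor [W [p Y]] : (t -> (t -> (e -> (t -> (t -> t))))), argument g : t; result (t -> (e -> (t -> (t -> t)))).
[[g [W [p Y]]] h]: functor [g [W [p Y]]] : (t -> (e -> (t -> (t -> t)))), argument h : t; result (e -> (t -> (t -> t))).

(e -> (t -> (t -> t)))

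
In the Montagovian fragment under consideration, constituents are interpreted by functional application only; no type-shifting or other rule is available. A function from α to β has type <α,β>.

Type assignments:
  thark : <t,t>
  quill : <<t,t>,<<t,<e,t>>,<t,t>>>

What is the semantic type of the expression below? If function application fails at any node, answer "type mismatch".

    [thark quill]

<<t,<e,t>>,<t,t>>

[thark quill]: <<t,t>,<<t,<e,t>>,<t,t>>> applied to <t,t> yields <<t,<e,t>>,<t,t>>.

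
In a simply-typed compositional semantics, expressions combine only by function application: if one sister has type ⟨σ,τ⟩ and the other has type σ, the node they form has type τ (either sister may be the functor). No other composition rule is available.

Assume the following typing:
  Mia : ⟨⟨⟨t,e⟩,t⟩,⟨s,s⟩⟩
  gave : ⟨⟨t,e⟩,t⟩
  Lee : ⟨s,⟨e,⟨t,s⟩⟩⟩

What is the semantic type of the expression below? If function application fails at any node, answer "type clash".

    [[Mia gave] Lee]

[Mia gave]: Mia is ⟨⟨⟨t,e⟩,t⟩,⟨s,s⟩⟩, gave is ⟨⟨t,e⟩,t⟩; result ⟨s,s⟩.
[[Mia gave] Lee]: ⟨s,s⟩ and ⟨s,⟨e,⟨t,s⟩⟩⟩ cannot combine by function application — type clash.

type clash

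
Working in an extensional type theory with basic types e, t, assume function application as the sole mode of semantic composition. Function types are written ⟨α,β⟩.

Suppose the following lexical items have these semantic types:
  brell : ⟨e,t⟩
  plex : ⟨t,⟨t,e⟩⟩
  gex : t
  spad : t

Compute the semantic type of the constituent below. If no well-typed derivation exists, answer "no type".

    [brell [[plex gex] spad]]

[plex gex]: functor plex : ⟨t,⟨t,e⟩⟩, argument gex : t; result ⟨t,e⟩.
[[plex gex] spad]: functor [plex gex] : ⟨t,e⟩, argument spad : t; result e.
[brell [[plex gex] spad]]: functor brell : ⟨e,t⟩, argument [[plex gex] spad] : e; result t.

t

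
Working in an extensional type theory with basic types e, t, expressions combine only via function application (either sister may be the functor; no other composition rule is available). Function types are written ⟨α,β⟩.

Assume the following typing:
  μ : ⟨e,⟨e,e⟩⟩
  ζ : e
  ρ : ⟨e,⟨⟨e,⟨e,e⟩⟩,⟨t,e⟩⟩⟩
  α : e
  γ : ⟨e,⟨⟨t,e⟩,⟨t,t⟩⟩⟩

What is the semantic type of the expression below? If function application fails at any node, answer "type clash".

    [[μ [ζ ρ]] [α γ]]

[ζ ρ] — ρ of type ⟨e,⟨⟨e,⟨e,e⟩⟩,⟨t,e⟩⟩⟩ combines with ζ of type e: type ⟨⟨e,⟨e,e⟩⟩,⟨t,e⟩⟩.
[μ [ζ ρ]] — [ζ ρ] of type ⟨⟨e,⟨e,e⟩⟩,⟨t,e⟩⟩ combines with μ of type ⟨e,⟨e,e⟩⟩: type ⟨t,e⟩.
[α γ] — γ of type ⟨e,⟨⟨t,e⟩,⟨t,t⟩⟩⟩ combines with α of type e: type ⟨⟨t,e⟩,⟨t,t⟩⟩.
[[μ [ζ ρ]] [α γ]] — [α γ] of type ⟨⟨t,e⟩,⟨t,t⟩⟩ combines with [μ [ζ ρ]] of type ⟨t,e⟩: type ⟨t,t⟩.

⟨t,t⟩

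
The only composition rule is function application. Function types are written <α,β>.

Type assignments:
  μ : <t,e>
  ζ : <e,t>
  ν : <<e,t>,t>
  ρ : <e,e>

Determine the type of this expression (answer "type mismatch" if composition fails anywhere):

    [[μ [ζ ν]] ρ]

e

At [ζ ν], ν : <<e,t>,t> takes ζ : <e,t>, giving t.
At [μ [ζ ν]], μ : <t,e> takes [ζ ν] : t, giving e.
At [[μ [ζ ν]] ρ], ρ : <e,e> takes [μ [ζ ν]] : e, giving e.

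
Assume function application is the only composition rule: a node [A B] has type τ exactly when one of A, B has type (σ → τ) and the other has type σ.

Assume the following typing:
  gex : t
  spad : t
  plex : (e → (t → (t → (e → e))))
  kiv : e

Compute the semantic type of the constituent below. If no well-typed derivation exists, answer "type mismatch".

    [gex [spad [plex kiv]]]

At [plex kiv], plex : (e → (t → (t → (e → e)))) takes kiv : e, giving (t → (t → (e → e))).
At [spad [plex kiv]], [plex kiv] : (t → (t → (e → e))) takes spad : t, giving (t → (e → e)).
At [gex [spad [plex kiv]]], [spad [plex kiv]] : (t → (e → e)) takes gex : t, giving (e → e).

(e → e)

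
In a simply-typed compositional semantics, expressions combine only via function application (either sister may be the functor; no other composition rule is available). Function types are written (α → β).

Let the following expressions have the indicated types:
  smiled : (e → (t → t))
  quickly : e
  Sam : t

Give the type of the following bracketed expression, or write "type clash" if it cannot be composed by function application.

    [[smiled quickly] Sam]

[smiled quickly]: (e → (t → t)) applied to e yields (t → t).
[[smiled quickly] Sam]: (t → t) applied to t yields t.

t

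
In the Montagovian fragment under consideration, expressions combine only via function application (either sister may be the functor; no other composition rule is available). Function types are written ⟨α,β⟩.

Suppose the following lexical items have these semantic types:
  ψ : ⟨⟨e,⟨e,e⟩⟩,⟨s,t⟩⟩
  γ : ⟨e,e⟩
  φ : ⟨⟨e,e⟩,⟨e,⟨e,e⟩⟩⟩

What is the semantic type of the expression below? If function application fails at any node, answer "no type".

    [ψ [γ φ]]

⟨s,t⟩

[γ φ]: functor φ : ⟨⟨e,e⟩,⟨e,⟨e,e⟩⟩⟩, argument γ : ⟨e,e⟩; result ⟨e,⟨e,e⟩⟩.
[ψ [γ φ]]: functor ψ : ⟨⟨e,⟨e,e⟩⟩,⟨s,t⟩⟩, argument [γ φ] : ⟨e,⟨e,e⟩⟩; result ⟨s,t⟩.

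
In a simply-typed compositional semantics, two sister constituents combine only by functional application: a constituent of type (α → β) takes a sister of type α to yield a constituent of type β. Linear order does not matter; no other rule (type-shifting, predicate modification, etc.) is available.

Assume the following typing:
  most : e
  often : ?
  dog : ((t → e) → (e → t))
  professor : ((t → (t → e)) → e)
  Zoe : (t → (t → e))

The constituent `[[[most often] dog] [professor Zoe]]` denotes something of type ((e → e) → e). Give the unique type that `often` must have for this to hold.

(e → (((t → e) → (e → t)) → (e → ((e → e) → e))))

For [[[most often] dog] [professor Zoe]] to have type ((e → e) → e) with [professor Zoe] of type e, [[most often] dog] must be the function: [[most often] dog] : (e → ((e → e) → e)).
For [[most often] dog] to have type (e → ((e → e) → e)) with dog of type ((t → e) → (e → t)), [most often] must be the function: [most often] : (((t → e) → (e → t)) → (e → ((e → e) → e))).
For [most often] to have type (((t → e) → (e → t)) → (e → ((e → e) → e))) with most of type e, often must be the function: often : (e → (((t → e) → (e → t)) → (e → ((e → e) → e)))).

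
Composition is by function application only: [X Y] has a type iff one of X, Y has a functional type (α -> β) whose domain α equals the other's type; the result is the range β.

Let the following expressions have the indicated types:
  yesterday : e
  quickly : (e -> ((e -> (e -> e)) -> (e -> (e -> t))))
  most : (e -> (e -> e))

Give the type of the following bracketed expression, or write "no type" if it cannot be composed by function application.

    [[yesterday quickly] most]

At [yesterday quickly], quickly : (e -> ((e -> (e -> e)) -> (e -> (e -> t)))) takes yesterday : e, giving ((e -> (e -> e)) -> (e -> (e -> t))).
At [[yesterday quickly] most], [yesterday quickly] : ((e -> (e -> e)) -> (e -> (e -> t))) takes most : (e -> (e -> e)), giving (e -> (e -> t)).

(e -> (e -> t))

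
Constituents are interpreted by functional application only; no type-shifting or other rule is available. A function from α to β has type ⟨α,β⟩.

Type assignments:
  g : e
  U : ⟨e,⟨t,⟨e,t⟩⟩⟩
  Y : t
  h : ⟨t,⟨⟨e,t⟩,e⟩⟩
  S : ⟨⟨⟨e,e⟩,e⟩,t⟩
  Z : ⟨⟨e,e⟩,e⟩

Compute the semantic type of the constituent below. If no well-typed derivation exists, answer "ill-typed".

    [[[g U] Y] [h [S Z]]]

[g U]: U is ⟨e,⟨t,⟨e,t⟩⟩⟩, g is e; result ⟨t,⟨e,t⟩⟩.
[[g U] Y]: [g U] is ⟨t,⟨e,t⟩⟩, Y is t; result ⟨e,t⟩.
[S Z]: S is ⟨⟨⟨e,e⟩,e⟩,t⟩, Z is ⟨⟨e,e⟩,e⟩; result t.
[h [S Z]]: h is ⟨t,⟨⟨e,t⟩,e⟩⟩, [S Z] is t; result ⟨⟨e,t⟩,e⟩.
[[[g U] Y] [h [S Z]]]: [h [S Z]] is ⟨⟨e,t⟩,e⟩, [[g U] Y] is ⟨e,t⟩; result e.

e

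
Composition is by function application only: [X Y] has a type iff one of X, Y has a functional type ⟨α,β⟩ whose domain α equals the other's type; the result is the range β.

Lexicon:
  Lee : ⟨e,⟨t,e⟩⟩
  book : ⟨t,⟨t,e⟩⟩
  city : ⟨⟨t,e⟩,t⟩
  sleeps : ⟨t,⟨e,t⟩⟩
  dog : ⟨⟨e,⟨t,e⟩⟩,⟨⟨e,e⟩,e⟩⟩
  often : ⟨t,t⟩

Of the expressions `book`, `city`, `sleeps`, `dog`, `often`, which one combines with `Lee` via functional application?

dog

book : ⟨t,⟨t,e⟩⟩ — does not combine with Lee.
city : ⟨⟨t,e⟩,t⟩ — does not combine with Lee.
sleeps : ⟨t,⟨e,t⟩⟩ — does not combine with Lee.
dog — combines: dog : ⟨⟨e,⟨t,e⟩⟩,⟨⟨e,e⟩,e⟩⟩ takes Lee : ⟨e,⟨t,e⟩⟩ as argument, giving ⟨⟨e,e⟩,e⟩.
often : ⟨t,t⟩ — does not combine with Lee.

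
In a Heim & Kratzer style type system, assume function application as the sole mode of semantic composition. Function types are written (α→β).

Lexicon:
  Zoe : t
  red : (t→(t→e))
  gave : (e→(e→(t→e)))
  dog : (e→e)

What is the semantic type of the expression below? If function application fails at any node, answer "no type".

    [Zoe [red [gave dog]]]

[gave dog]: (e→(e→(t→e))) with (e→e) — neither is a function whose domain matches the other; composition fails here.

no type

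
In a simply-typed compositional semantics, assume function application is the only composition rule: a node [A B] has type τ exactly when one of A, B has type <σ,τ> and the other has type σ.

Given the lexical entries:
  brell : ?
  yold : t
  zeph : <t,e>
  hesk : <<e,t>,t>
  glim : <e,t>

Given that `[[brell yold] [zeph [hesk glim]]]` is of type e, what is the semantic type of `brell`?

[[brell yold] [zeph [hesk glim]]] is required to be e. [zeph [hesk glim]] : e cannot yield e as functor, so [brell yold] : <e,e>.
[brell yold] is required to be <e,e>. yold : t cannot yield <e,e> as functor, so brell : <t,<e,e>>.

<t,<e,e>>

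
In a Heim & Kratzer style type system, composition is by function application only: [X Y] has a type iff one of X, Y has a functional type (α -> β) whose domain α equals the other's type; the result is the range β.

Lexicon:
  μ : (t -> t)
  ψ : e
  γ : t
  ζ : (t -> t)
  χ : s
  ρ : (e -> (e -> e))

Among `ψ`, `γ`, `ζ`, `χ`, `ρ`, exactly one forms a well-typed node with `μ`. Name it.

γ

ψ : e — does not combine with μ.
γ — combines: μ : (t -> t) takes γ : t as argument, giving t.
ζ : (t -> t) — does not combine with μ.
χ : s — does not combine with μ.
ρ : (e -> (e -> e)) — does not combine with μ.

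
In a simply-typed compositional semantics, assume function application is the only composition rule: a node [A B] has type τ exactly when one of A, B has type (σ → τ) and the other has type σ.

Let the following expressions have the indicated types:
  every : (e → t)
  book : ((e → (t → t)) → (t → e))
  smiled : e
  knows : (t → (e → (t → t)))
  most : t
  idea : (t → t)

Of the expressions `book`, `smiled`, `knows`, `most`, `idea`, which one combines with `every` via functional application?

book : ((e → (t → t)) → (t → e)) — no; every wants e, and book wants (e → (t → t)).
smiled — combines: every : (e → t) takes smiled : e as argument, giving t.
knows : (t → (e → (t → t))) — no; every wants e, and knows wants t.
most : t — no; every wants e, and most wants nothing (atomic).
idea : (t → t) — no; every wants e, and idea wants t.

smiled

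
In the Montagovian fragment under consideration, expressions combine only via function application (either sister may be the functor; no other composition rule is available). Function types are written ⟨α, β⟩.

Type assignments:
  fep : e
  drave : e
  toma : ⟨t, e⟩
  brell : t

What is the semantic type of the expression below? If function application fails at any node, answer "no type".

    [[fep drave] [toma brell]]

[fep drave]: e with e — neither is a function whose domain matches the other; composition fails here.

no type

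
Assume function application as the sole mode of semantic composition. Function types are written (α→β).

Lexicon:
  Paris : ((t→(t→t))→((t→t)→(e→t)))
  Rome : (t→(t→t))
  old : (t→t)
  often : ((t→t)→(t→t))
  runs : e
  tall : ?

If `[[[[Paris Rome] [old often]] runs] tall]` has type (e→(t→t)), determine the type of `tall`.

[[[[Paris Rome] [old often]] runs] tall] is required to be (e→(t→t)). [[[Paris Rome] [old often]] runs] : t cannot yield (e→(t→t)) as functor, so tall : (t→(e→(t→t))).

(t→(e→(t→t)))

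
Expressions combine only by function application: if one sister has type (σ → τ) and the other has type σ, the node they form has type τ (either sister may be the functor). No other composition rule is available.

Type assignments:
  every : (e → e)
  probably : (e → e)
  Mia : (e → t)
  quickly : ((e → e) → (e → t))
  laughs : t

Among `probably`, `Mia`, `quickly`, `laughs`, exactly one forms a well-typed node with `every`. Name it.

probably : (e → e) — neither side's domain matches the other.
Mia : (e → t) — neither side's domain matches the other.
quickly — combines: quickly : ((e → e) → (e → t)) takes every : (e → e) as argument, giving (e → t).
laughs : t — neither side's domain matches the other.

quickly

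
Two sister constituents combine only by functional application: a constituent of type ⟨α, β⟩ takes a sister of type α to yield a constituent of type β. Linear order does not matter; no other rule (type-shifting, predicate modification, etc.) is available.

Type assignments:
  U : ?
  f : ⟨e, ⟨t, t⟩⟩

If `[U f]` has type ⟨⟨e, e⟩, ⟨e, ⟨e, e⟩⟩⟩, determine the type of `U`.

⟨⟨e, ⟨t, t⟩⟩, ⟨⟨e, e⟩, ⟨e, ⟨e, e⟩⟩⟩⟩

For [U f] to have type ⟨⟨e, e⟩, ⟨e, ⟨e, e⟩⟩⟩ with f of type ⟨e, ⟨t, t⟩⟩, U must be the function: U : ⟨⟨e, ⟨t, t⟩⟩, ⟨⟨e, e⟩, ⟨e, ⟨e, e⟩⟩⟩⟩.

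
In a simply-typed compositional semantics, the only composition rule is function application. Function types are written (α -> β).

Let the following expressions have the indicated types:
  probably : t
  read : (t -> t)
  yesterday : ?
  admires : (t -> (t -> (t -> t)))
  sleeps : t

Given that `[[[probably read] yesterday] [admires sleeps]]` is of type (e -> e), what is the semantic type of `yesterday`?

(t -> ((t -> (t -> t)) -> (e -> e)))

At [[[probably read] yesterday] [admires sleeps]] (required: (e -> e)): [admires sleeps] is (t -> (t -> t)), which is not a function with range (e -> e); hence [[probably read] yesterday] is the functor — type ((t -> (t -> t)) -> (e -> e)).
At [[probably read] yesterday] (required: ((t -> (t -> t)) -> (e -> e))): [probably read] is t, which is not a function with range ((t -> (t -> t)) -> (e -> e)); hence yesterday is the functor — type (t -> ((t -> (t -> t)) -> (e -> e))).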